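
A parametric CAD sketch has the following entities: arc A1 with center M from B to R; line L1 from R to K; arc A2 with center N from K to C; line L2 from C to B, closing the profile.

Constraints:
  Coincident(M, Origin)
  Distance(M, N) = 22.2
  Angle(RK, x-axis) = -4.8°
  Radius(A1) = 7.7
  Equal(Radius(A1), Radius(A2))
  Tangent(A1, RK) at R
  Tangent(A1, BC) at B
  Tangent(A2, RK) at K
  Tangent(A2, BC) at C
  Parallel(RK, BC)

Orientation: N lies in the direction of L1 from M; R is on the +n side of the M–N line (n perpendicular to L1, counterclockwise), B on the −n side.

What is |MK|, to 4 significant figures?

23.50

The slot axis is L1's direction at -4.8°, so u = (cos -4.8°, sin -4.8°) = (0.9965, -0.08368) and n = (−sin -4.8°, cos -4.8°) = (0.08368, 0.9965). M is at the origin and N lies 22.2 along u from M, so N = 22.2·u = (22.12, -1.858). Tangency of A1 to both parallel lines with radius 7.7 puts R and B at M ± 7.7·n: R = (0.6443, 7.673), B = (-0.6443, -7.673). Equal radii place K and C the same way about N: K = N + 7.7·n = (22.77, 5.815), C = N − 7.7·n = (21.48, -9.531). Then |MK| = |K − M| = 23.50.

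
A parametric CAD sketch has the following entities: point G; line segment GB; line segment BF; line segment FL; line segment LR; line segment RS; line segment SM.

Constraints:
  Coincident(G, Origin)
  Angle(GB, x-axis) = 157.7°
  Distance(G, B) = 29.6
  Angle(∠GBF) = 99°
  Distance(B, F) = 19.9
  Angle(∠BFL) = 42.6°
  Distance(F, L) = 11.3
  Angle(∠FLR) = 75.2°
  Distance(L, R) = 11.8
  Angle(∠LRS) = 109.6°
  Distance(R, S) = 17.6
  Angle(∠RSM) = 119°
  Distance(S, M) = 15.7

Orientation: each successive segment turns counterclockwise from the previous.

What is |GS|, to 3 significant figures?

50.3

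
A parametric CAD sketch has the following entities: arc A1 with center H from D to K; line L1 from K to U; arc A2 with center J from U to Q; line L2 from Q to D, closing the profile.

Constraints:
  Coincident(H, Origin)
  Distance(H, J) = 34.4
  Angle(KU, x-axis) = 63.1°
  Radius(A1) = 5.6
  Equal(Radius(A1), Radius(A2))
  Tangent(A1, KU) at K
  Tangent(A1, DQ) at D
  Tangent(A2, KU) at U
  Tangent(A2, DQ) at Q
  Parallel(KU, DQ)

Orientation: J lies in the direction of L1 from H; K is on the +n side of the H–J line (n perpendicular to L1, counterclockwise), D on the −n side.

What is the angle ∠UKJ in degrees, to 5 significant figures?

9.2461°

The slot axis is L1's direction at 63.1°, so u = (cos 63.1°, sin 63.1°) = (0.45243, 0.89180) and n = (−sin 63.1°, cos 63.1°) = (-0.89180, 0.45243). H is at the origin and J lies 34.4 along u from H, so J = 34.4·u = (15.564, 30.678). Tangency of A1 to both parallel lines with radius 5.6 puts K and D at H ± 5.6·n: K = (-4.9941, 2.5336), D = (4.9941, -2.5336). Equal radii place U and Q the same way about J: U = J + 5.6·n = (10.570, 33.211), Q = J − 5.6·n = (20.558, 28.144). Then cos ∠UKJ = KU·KJ / (|KU||KJ|), giving 9.2461°.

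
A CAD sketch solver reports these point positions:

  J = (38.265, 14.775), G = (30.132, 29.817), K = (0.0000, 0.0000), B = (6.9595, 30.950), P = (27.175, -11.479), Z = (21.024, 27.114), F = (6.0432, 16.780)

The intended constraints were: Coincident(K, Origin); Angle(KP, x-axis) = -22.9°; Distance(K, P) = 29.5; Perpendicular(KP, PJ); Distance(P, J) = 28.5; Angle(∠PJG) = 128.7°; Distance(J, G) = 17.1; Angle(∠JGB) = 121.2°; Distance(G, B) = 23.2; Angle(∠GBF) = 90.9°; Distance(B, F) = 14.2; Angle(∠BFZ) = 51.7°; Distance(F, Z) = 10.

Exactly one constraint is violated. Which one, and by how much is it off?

Distance(F, Z) = 10 — off by 8.20.

K = (0.00, 0.00) ✓; KP at -22.90° ✓; |KP| = 29.50 ✓; ∠(KP, PJ) = 90.00° ✓; |PJ| = 28.50 ✓; ∠PJG = 128.7° ✓; |JG| = 17.10 ✓; ∠JGB = 121.2° ✓; |GB| = 23.20 ✓; ∠GBF = 90.90° ✓; |BF| = 14.20 ✓; ∠BFZ = 51.70° ✓; |FZ| = 18.20 ✗.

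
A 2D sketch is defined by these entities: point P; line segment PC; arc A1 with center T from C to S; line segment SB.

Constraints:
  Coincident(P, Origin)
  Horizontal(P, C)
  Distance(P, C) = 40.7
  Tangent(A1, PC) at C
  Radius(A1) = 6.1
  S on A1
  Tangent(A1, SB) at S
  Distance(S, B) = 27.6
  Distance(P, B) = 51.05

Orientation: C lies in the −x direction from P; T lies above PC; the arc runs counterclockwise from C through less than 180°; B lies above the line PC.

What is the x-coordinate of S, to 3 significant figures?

-34.6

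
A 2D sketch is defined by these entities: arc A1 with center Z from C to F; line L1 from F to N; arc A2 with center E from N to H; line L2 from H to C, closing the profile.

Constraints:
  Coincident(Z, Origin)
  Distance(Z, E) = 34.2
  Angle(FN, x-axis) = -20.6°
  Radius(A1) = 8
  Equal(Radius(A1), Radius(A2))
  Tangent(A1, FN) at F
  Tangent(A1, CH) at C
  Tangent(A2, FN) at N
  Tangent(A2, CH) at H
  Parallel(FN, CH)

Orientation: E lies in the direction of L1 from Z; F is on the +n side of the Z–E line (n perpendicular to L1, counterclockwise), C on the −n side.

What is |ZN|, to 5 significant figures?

35.123

The slot axis is L1's direction at -20.6°, so u = (cos -20.6°, sin -20.6°) = (0.93606, -0.35184) and n = (−sin -20.6°, cos -20.6°) = (0.35184, 0.93606). Z is at the origin and E lies 34.2 along u from Z, so E = 34.2·u = (32.013, -12.033). Tangency of A1 to both parallel lines with radius 8.0 puts F and C at Z ± 8.0·n: F = (2.8147, 7.4885), C = (-2.8147, -7.4885). Equal radii place N and H the same way about E: N = E + 8.0·n = (34.828, -4.5445), H = E − 8.0·n = (29.199, -19.521). Then |ZN| = |N − Z| = 35.123.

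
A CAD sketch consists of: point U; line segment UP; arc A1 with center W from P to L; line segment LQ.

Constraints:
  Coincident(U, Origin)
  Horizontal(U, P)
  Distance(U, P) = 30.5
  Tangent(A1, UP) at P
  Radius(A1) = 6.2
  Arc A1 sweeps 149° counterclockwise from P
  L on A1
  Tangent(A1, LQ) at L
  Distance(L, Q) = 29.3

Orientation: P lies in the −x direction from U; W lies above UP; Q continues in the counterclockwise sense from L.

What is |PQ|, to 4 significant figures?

34.47

U is at the origin; U and P share the same y with |UP| = 30.5 and P on the −x side, so P = (-30.50, 0.000). A1 meets UP tangentially, so WP is at right angles to UP, so W = P + (0, 6.2) = (-30.50, 6.200). On A1, P sits at bearing -90° from W; a 149° counterclockwise sweep puts L at bearing 59°, so L = W + 6.2·(cos 59°, sin 59°) = (-27.31, 11.51). Tangency of A1 to LQ means the radius WL is perpendicular to LQ, so LQ runs along (−sin 59°, cos 59°); with |LQ| = 29.3, Q = (-52.42, 26.61). Then |PQ| = |Q − P| = 34.47.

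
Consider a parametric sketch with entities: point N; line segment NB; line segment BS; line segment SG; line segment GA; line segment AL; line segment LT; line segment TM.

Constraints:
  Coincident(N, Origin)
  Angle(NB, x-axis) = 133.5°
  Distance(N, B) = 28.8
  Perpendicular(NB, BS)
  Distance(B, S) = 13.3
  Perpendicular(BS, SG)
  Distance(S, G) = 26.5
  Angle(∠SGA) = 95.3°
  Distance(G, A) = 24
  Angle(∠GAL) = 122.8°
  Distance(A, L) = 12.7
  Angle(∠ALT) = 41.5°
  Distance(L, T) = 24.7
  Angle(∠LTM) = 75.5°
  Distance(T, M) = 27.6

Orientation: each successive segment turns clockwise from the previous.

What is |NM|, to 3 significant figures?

20.3

N is at the origin; NB runs at 133.5° with length 28.8, so B = (-19.8, 20.9). NB is perpendicular to BS, so BS runs at 43.5°; with |BS| = 13.3, S = (-10.2, 30.0). BS is perpendicular to SG, so SG runs at -46.5°; with |SG| = 26.5, G = (8.06, 10.8). ∠SGA = 95.3° gives GA at -131° from the x-axis; with |GA| = 24.0, A = (-7.74, -7.23). ∠GAL = 122.8° gives AL at 172° from the x-axis; with |AL| = 12.7, L = (-20.3, -5.38). ∠ALT = 41.5° gives LT at 33.1° from the x-axis; with |LT| = 24.7, T = (0.384, 8.11). ∠LTM = 75.5° gives TM at -71.4° from the x-axis; with |TM| = 27.6, M = (9.19, -18.0). Then |NM| = |M − N| = 20.3.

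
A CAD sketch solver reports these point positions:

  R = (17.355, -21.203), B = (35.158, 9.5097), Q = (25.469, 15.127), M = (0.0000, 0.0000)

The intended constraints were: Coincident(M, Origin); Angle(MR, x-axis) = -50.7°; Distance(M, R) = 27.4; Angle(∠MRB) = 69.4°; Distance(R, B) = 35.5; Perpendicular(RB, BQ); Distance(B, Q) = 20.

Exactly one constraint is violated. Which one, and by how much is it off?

Distance(B, Q) = 20 — off by 8.80.

M = (0.00, 0.00) ✓; MR at -50.70° ✓; |MR| = 27.40 ✓; ∠MRB = 69.40° ✓; |RB| = 35.50 ✓; ∠(RB, BQ) = 90.00° ✓; |BQ| = 11.20 ✗.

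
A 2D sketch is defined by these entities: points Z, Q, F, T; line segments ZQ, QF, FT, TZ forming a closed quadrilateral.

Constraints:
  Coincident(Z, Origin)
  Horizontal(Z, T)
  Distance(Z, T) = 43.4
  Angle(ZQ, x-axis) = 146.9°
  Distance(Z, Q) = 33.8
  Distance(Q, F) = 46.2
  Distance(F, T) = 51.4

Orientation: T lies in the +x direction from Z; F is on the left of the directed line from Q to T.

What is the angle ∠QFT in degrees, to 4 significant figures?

98.57°

Checks: |QF| = 46.20 ✓; |FT| = 51.40 ✓.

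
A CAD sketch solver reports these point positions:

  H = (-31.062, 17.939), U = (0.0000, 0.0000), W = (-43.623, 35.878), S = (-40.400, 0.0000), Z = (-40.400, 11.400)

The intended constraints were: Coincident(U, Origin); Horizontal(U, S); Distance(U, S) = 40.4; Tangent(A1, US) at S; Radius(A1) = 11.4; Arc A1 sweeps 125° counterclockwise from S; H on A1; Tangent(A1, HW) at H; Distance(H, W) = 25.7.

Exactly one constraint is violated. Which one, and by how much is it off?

Distance(H, W) = 25.7 — off by 3.80.

U = (0.00, 0.00) ✓; U.y = 0.00, S.y = 0.00 ✓; |US| = 40.40 ✓; ∠(ZS, SU) = 90.00° ✓; |ZS| = 11.40 ✓; bearing(Z→H) − bearing(Z→S) = 125.0° ✓; |ZH| = 11.40 ✓; ∠(ZH, HW) = 90.00° ✓; |HW| = 21.90 ✗.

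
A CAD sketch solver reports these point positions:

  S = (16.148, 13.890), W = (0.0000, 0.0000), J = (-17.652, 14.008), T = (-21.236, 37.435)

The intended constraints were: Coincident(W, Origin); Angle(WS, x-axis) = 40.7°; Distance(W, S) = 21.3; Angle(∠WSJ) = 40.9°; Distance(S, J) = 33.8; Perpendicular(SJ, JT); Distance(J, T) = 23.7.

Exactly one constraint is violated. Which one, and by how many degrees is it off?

Perpendicular(SJ, JT) — off by 8.90°.

W = (0.00, 0.00) ✓; WS at 40.70° ✓; |WS| = 21.30 ✓; ∠WSJ = 40.90° ✓; |SJ| = 33.80 ✓; ∠(SJ, JT) = 81.10° ✗; |JT| = 23.70 ✓.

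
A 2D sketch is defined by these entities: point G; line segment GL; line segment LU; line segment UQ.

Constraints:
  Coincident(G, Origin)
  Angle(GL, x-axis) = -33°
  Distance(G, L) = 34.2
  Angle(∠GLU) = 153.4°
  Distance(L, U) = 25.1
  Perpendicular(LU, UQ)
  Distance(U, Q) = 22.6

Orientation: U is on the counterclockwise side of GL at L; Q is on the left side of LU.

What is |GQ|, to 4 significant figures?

56.15

G is at the origin; GL runs at -33.0° with length 34.2, so L = 34.2·(cos -33.0°, sin -33.0°) = (28.68, -18.63). ∠GLU = 153.4°, so LU runs at -33.0° + (180° − 153.4°) = -6.400° from the x-axis; with |LU| = 25.1, U = L + 25.1·(cos -6.400°, sin -6.400°) = (53.63, -21.42). LU is perpendicular to UQ; with |UQ| = 22.6 on the left of LU, Q = U + 22.6·(0.1115, 0.9938) = (56.15, 1.035). Then |GQ| = |Q − G| = 56.15.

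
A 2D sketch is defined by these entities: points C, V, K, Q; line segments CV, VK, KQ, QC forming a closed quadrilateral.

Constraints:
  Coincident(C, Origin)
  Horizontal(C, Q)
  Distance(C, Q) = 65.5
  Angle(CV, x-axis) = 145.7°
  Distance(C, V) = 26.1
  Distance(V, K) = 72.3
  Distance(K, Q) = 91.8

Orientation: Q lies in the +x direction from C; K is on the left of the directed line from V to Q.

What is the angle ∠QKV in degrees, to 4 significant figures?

63.81°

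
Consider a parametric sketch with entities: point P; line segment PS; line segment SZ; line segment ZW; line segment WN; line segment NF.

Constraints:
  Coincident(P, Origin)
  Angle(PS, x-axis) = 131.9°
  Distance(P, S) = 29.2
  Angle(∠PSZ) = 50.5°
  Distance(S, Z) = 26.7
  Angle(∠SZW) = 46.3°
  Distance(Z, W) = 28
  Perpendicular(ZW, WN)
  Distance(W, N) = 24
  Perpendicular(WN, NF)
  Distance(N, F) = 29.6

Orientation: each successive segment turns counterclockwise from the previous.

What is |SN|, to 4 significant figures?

10.65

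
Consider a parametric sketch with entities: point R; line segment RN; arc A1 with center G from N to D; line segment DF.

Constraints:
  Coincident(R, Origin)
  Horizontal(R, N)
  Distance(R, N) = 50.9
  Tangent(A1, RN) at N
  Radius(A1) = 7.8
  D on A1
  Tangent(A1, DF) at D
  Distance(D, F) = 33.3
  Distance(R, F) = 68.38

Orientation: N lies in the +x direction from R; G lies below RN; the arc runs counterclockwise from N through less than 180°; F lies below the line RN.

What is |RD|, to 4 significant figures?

44.70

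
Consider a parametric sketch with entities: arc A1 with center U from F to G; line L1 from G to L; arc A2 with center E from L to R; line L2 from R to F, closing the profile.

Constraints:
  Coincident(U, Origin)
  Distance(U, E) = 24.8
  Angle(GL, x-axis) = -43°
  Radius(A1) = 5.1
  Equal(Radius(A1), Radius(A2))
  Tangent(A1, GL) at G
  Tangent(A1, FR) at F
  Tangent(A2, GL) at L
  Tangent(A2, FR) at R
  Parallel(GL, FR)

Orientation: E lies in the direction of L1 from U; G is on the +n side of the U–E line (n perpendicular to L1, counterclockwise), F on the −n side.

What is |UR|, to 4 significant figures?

25.32

The slot axis is L1's direction at -43.0°, so u = (cos -43.0°, sin -43.0°) = (0.7314, -0.6820) and n = (−sin -43.0°, cos -43.0°) = (0.6820, 0.7314). U is at the origin and E lies 24.8 along u from U, so E = 24.8·u = (18.14, -16.91). Tangency of A1 to both parallel lines with radius 5.1 puts G and F at U ± 5.1·n: G = (3.478, 3.730), F = (-3.478, -3.730). Equal radii place L and R the same way about E: L = E + 5.1·n = (21.62, -13.18), R = E − 5.1·n = (14.66, -20.64). Then |UR| = |R − U| = 25.32.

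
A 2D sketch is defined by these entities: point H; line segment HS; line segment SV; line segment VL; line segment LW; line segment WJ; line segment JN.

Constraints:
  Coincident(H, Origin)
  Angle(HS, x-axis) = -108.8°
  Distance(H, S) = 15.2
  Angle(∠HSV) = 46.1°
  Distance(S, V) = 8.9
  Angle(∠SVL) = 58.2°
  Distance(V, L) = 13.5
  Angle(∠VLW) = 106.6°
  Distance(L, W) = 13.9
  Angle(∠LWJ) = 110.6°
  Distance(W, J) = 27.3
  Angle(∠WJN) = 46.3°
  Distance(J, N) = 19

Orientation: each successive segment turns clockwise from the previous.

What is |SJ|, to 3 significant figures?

24.0

H is at the origin; HS runs at -108.8° with length 15.2, so S = (-4.90, -14.4). ∠HSV = 46.1° gives SV at 117° from the x-axis; with |SV| = 8.9, V = (-8.98, -6.48). ∠SVL = 58.2° gives VL at -4.50° from the x-axis; with |VL| = 13.5, L = (4.48, -7.54). ∠VLW = 106.6° gives LW at -77.9° from the x-axis; with |LW| = 13.9, W = (7.39, -21.1). ∠LWJ = 110.6° gives WJ at -147° from the x-axis; with |WJ| = 27.3, J = (-15.6, -35.9). Then |SJ| = |J − S| = 24.0.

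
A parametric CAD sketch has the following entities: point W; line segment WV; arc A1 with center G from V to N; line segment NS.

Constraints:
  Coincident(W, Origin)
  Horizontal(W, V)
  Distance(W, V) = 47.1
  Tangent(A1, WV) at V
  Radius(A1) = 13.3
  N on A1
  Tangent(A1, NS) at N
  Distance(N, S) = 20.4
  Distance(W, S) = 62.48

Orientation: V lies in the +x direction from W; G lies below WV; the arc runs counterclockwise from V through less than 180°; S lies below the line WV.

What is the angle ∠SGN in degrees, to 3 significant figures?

56.9°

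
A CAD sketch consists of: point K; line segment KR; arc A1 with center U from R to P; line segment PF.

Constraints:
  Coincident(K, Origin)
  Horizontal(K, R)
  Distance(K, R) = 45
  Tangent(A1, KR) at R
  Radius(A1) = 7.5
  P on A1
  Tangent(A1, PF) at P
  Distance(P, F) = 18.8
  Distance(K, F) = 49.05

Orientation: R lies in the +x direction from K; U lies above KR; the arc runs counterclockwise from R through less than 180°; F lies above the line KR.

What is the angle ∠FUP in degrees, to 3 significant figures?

68.3°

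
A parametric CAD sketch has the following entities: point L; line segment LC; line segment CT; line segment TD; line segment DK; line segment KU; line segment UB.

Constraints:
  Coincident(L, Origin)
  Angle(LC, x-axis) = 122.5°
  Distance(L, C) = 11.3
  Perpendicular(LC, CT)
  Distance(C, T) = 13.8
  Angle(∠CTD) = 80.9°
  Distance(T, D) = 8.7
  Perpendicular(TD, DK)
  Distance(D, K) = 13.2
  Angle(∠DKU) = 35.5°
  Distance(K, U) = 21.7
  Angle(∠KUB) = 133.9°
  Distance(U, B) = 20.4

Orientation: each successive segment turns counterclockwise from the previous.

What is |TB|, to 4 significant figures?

24.52

∠DKU = 35.5° gives KU at -173.9° from the x-axis; with |KU| = 21.7, U = (-23.64, 2.068). ∠KUB = 133.9° gives UB at -127.8° from the x-axis; with |UB| = 20.4, B = (-36.14, -14.05). Then |TB| = |B − T| = 24.52.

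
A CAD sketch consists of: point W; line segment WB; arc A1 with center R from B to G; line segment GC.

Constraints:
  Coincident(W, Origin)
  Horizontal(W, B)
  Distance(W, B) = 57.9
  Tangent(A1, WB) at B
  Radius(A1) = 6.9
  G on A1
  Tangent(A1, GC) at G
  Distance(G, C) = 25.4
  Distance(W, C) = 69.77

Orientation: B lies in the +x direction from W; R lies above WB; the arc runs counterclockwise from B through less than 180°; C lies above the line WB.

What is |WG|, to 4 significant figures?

65.21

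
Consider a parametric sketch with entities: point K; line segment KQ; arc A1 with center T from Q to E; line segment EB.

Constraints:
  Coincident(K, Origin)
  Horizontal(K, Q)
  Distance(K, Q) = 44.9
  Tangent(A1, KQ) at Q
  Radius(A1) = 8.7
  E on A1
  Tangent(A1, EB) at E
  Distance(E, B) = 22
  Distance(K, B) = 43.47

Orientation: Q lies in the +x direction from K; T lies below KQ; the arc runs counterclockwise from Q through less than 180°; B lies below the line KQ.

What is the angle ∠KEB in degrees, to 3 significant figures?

91.2°

Checks: |TE| = 8.700 ✓; ∠(TE, EB) = 90.00° ✓; |EB| = 22.00 ✓; |KB| = 43.47 ✓.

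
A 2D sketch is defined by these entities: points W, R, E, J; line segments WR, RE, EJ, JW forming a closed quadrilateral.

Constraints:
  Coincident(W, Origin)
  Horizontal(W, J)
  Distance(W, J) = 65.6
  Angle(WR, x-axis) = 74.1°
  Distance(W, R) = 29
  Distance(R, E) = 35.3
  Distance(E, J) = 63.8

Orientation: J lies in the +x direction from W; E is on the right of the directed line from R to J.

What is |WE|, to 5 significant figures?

7.2693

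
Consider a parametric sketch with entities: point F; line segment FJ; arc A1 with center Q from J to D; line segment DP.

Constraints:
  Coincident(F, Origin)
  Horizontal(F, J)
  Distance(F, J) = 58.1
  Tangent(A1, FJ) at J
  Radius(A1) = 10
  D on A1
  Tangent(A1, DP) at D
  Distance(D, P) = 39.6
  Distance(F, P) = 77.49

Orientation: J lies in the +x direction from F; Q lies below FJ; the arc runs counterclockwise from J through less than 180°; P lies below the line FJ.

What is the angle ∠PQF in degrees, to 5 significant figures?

100.30°

Checks: |FJ| = 58.10 ✓; |QD| = 10.00 ✓; ∠(QD, DP) = 90.00° ✓; |DP| = 39.60 ✓; |FP| = 77.49 ✓.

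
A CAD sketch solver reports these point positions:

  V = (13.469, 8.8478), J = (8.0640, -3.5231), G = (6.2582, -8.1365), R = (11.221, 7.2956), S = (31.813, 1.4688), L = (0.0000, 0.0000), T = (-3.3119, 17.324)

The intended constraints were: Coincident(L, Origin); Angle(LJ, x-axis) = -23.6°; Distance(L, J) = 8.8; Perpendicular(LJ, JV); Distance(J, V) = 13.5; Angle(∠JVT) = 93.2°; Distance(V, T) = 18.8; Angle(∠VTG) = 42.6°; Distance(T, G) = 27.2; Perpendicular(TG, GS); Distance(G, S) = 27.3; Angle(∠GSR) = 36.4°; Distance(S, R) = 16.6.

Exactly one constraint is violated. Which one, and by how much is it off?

Distance(S, R) = 16.6 — off by 4.80.

L = (0.00, 0.00) ✓; LJ at -23.60° ✓; |LJ| = 8.800 ✓; ∠(LJ, JV) = 90.00° ✓; |JV| = 13.50 ✓; ∠JVT = 93.20° ✓; |VT| = 18.80 ✓; ∠VTG = 42.60° ✓; |TG| = 27.20 ✓; ∠(TG, GS) = 90.00° ✓; |GS| = 27.30 ✓; ∠GSR = 36.40° ✓; |SR| = 21.40 ✗.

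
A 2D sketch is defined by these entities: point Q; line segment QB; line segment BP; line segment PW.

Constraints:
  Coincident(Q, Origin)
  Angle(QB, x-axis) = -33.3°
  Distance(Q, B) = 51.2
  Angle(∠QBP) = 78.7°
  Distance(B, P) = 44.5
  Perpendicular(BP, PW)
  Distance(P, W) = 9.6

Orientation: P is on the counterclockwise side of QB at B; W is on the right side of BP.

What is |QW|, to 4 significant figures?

69.03

∠QBP = 78.7°, so BP runs at -33.3° + (180° − 78.7°) = 68.00° from the x-axis; with |BP| = 44.5, P = B + 44.5·(cos 68.00°, sin 68.00°) = (59.46, 13.15). The perpendicularity gives PW at right angles to BP; with |PW| = 9.6 on the right of BP, W = P + 9.6·(0.9272, -0.3746) = (68.36, 9.553). Then |QW| = |W − Q| = 69.03.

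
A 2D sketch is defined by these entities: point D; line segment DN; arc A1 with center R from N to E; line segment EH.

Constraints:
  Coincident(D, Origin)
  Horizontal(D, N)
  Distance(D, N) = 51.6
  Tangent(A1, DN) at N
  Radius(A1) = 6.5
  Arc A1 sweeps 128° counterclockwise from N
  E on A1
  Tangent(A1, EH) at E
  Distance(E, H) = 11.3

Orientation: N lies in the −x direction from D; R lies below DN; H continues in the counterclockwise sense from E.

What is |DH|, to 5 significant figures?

53.415

D is at the origin; DN is horizontal with |DN| = 51.6 and N on the −x side, so N = (-51.600, 0.0000). Since A1 is tangent to DN there, RN ⟂ DN, so R = N + (0, -6.5) = (-51.600, -6.5000). On A1, N sits at bearing 90° from R; a 128° counterclockwise sweep puts E at bearing 218°, so E = R + 6.5·(cos 218°, sin 218°) = (-56.722, -10.502). Since A1 is tangent to EH there, RE ⟂ EH, so EH runs along (−sin 218°, cos 218°); with |EH| = 11.3, H = (-49.765, -19.406). Then |DH| = |H − D| = 53.415.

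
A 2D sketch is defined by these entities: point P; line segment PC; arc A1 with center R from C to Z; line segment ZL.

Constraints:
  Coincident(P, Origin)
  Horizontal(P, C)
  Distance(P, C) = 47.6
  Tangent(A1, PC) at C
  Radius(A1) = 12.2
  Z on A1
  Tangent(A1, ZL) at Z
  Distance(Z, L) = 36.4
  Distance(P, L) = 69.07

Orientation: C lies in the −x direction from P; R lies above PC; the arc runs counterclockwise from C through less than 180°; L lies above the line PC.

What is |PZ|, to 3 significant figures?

39.3

Checks: |RZ| = 12.20 ✓; ∠(RZ, ZL) = 90.00° ✓; |ZL| = 36.40 ✓; |PL| = 69.07 ✓.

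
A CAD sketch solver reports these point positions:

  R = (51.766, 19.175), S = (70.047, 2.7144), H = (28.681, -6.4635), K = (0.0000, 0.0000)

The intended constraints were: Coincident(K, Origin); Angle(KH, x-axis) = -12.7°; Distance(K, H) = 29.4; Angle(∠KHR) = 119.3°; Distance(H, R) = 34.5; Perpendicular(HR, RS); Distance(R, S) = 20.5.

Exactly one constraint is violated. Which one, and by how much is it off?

Distance(R, S) = 20.5 — off by 4.10.

K = (0.00, 0.00) ✓; KH at -12.70° ✓; |KH| = 29.40 ✓; ∠KHR = 119.3° ✓; |HR| = 34.50 ✓; ∠(HR, RS) = 90.00° ✓; |RS| = 24.60 ✗.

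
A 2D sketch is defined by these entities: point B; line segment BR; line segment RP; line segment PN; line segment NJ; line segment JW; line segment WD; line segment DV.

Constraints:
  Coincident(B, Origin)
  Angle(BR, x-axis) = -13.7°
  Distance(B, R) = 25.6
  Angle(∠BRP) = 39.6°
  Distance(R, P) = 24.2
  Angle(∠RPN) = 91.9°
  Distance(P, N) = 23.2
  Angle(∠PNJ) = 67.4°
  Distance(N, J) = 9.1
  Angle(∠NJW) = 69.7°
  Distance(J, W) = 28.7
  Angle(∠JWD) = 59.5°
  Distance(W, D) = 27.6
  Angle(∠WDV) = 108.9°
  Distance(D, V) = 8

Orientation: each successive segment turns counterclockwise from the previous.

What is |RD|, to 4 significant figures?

50.39

∠NJW = 69.7° gives JW at 77.70° from the x-axis; with |JW| = 28.7, W = (5.139, 23.24). ∠JWD = 59.5° gives WD at -161.8° from the x-axis; with |WD| = 27.6, D = (-21.08, 14.62). Then |RD| = |D − R| = 50.39.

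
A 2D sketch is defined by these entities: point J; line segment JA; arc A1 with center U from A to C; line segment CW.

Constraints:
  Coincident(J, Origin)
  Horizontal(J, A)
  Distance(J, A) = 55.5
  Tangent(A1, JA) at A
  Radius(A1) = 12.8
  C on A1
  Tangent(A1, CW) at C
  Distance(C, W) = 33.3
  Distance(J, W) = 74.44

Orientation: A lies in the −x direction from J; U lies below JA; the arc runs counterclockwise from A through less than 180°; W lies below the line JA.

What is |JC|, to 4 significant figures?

69.69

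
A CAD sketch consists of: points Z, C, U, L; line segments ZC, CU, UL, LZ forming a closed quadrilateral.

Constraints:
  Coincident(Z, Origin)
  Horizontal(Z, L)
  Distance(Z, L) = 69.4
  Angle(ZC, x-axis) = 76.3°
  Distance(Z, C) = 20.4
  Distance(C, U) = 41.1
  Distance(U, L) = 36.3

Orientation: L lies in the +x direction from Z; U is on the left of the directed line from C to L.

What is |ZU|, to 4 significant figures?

52.78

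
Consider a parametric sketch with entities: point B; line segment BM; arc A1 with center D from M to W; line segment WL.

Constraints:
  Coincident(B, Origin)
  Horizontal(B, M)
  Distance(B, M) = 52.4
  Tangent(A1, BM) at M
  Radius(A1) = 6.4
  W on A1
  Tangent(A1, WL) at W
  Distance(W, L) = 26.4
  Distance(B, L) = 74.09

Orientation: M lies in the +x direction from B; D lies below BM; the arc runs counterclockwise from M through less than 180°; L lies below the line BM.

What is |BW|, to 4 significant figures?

49.58

Checks: |DW| = 6.400 ✓; ∠(DW, WL) = 90.00° ✓; |WL| = 26.40 ✓; |BL| = 74.09 ✓.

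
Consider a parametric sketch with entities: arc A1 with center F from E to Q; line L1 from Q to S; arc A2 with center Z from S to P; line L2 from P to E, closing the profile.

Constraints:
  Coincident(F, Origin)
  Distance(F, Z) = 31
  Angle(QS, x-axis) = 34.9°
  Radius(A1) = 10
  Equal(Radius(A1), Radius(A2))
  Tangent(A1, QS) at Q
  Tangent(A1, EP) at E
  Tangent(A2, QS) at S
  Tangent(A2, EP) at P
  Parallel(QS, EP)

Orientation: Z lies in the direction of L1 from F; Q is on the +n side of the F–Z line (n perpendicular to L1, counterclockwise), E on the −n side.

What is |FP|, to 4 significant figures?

32.57

The slot axis is L1's direction at 34.9°, so u = (cos 34.9°, sin 34.9°) = (0.8202, 0.5721) and n = (−sin 34.9°, cos 34.9°) = (-0.5721, 0.8202). F is at the origin and Z lies 31.0 along u from F, so Z = 31.0·u = (25.42, 17.74). Tangency of A1 to both parallel lines with radius 10.0 puts Q and E at F ± 10.0·n: Q = (-5.721, 8.202), E = (5.721, -8.202). Equal radii place S and P the same way about Z: S = Z + 10.0·n = (19.70, 25.94), P = Z − 10.0·n = (31.15, 9.535). Then |FP| = |P − F| = 32.57.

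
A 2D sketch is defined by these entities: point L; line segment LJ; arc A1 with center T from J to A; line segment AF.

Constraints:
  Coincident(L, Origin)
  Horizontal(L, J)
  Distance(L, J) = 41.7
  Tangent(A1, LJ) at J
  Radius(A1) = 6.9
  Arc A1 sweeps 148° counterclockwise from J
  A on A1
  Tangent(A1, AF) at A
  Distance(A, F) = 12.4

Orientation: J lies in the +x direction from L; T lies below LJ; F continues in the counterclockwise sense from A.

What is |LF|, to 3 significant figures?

52.3

On A1, J sits at bearing 90° from T; a 148° counterclockwise sweep puts A at bearing 238°, so A = T + 6.9·(cos 238°, sin 238°) = (38.0, -12.8). A1 meets AF tangentially, so TA is at right angles to AF, so AF runs along (−sin 238°, cos 238°); with |AF| = 12.4, F = (48.6, -19.3). Then |LF| = |F − L| = 52.3.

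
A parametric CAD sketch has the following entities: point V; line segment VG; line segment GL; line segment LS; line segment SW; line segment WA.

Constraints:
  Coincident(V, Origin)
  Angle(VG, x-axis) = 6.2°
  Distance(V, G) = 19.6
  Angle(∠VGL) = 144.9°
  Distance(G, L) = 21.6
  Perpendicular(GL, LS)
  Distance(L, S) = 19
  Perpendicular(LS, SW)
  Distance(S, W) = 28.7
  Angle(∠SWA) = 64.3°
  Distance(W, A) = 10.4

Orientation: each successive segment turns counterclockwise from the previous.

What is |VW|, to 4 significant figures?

11.82

V is at the origin; VG runs at 6.2° with length 19.6, so G = (19.49, 2.117). ∠VGL = 144.9° gives GL at 41.30° from the x-axis; with |GL| = 21.6, L = (35.71, 16.37). GL ⟂ LS, so LS runs at 131.3°; with |LS| = 19.0, S = (23.17, 30.65). LS is perpendicular to SW, so SW runs at -138.7°; with |SW| = 28.7, W = (1.611, 11.70). Then |VW| = |W − V| = 11.82.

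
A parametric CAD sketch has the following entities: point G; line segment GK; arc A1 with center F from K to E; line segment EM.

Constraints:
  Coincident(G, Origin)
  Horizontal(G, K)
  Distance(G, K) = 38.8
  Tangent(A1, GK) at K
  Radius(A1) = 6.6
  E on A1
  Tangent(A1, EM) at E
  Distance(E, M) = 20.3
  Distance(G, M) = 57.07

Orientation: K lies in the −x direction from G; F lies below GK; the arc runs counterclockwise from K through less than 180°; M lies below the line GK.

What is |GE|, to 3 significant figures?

45.2

G is at the origin; GK is horizontal with |GK| = 38.8 and K on the −x side, so K = (-38.8, 0.00). Tangency of A1 to GK means the radius FK is perpendicular to GK, so F = K + (0, -6.6) = (-38.8, -6.60). Since FE ⟂ EM (tangency), |FM| = √(6.6² + 20.3²) = 21.3 regardless of where E sits on A1. So M lies on both circle(G, 57.07) and circle(F, 21.3); the below-GK intersection is M = (-52.1, -23.3). E is the foot of the tangent from M: E = (-45.0, -4.29).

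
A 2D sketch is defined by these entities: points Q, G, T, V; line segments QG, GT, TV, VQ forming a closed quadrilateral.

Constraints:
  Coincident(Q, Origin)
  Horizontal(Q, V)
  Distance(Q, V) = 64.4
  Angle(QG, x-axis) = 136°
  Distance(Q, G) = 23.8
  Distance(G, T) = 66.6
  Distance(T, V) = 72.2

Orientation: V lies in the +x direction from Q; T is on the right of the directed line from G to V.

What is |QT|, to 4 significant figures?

45.84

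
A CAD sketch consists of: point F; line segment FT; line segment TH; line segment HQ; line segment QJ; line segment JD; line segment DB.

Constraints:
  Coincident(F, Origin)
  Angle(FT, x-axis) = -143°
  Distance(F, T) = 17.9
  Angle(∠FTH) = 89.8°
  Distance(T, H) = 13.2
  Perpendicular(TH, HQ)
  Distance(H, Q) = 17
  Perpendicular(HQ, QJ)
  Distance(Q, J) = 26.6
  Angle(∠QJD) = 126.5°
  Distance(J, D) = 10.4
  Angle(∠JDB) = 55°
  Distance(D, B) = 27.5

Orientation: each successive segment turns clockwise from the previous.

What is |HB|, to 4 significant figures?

9.527

F is at the origin; FT runs at -143.0° with length 17.9, so T = (-14.30, -10.77). ∠FTH = 89.8° gives TH at 126.8° from the x-axis; with |TH| = 13.2, H = (-22.20, -0.2028). TH is perpendicular to HQ, so HQ runs at 36.80°; with |HQ| = 17.0, Q = (-8.590, 9.981). HQ is perpendicular to QJ, so QJ runs at -53.20°; with |QJ| = 26.6, J = (7.344, -11.32). ∠QJD = 126.5° gives JD at -106.7° from the x-axis; with |JD| = 10.4, D = (4.355, -21.28). ∠JDB = 55.0° gives DB at 128.3° from the x-axis; with |DB| = 27.5, B = (-12.69, 0.3011). Then |HB| = |B − H| = 9.527.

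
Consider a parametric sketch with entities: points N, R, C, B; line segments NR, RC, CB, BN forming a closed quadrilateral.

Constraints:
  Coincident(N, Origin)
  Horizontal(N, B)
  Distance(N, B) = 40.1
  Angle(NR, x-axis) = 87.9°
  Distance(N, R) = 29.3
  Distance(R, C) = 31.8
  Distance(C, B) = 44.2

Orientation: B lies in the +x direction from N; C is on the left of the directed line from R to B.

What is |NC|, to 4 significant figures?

52.28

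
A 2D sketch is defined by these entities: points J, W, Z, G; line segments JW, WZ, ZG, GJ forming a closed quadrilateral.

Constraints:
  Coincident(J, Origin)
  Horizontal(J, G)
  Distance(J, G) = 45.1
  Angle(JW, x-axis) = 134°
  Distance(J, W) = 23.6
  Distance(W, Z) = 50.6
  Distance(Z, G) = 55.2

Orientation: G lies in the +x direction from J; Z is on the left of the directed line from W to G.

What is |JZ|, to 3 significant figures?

54.6

Checks: |WZ| = 50.60 ✓; |ZG| = 55.20 ✓.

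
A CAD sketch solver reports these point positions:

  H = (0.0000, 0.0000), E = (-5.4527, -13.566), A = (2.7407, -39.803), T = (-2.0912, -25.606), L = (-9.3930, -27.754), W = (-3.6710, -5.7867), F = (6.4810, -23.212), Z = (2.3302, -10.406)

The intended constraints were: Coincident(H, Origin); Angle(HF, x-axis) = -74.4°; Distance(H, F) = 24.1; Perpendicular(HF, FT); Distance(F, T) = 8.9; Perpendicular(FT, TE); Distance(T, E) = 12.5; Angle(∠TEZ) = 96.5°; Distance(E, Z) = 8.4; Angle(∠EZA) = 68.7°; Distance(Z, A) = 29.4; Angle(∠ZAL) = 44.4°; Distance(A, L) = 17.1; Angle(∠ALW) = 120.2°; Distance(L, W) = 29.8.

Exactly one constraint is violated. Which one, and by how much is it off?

Distance(L, W) = 29.8 — off by 7.10.

H = (0.00, 0.00) ✓; HF at -74.40° ✓; |HF| = 24.10 ✓; ∠(HF, FT) = 90.00° ✓; |FT| = 8.900 ✓; ∠(FT, TE) = 90.00° ✓; |TE| = 12.50 ✓; ∠TEZ = 96.50° ✓; |EZ| = 8.400 ✓; ∠EZA = 68.70° ✓; |ZA| = 29.40 ✓; ∠ZAL = 44.40° ✓; |AL| = 17.10 ✓; ∠ALW = 120.2° ✓; |LW| = 22.70 ✗.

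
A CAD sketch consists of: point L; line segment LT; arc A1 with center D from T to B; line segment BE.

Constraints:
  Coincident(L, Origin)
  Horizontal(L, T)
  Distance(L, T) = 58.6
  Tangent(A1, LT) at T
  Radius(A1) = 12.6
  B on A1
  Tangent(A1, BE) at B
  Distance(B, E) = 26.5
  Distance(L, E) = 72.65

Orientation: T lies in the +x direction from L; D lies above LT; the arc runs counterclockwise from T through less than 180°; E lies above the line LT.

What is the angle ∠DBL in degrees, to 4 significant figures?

9.822°

Checks: |DB| = 12.60 ✓; ∠(DB, BE) = 90.00° ✓; |BE| = 26.50 ✓; |LE| = 72.65 ✓.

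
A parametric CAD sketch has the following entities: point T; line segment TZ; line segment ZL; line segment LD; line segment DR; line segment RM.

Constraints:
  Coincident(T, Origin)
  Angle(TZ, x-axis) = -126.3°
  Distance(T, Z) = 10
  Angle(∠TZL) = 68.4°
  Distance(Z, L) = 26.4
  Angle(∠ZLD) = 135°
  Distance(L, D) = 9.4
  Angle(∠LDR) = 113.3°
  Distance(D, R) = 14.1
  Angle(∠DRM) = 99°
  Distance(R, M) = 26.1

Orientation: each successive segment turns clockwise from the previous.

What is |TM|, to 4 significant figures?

4.890

T is at the origin; TZ runs at -126.3° with length 10.0, so Z = (-5.920, -8.059). ∠TZL = 68.4° gives ZL at 122.1° from the x-axis; with |ZL| = 26.4, L = (-19.95, 14.30). ∠ZLD = 135.0° gives LD at 77.10° from the x-axis; with |LD| = 9.4, D = (-17.85, 23.47). ∠LDR = 113.3° gives DR at 10.40° from the x-axis; with |DR| = 14.1, R = (-3.982, 26.01). ∠DRM = 99.0° gives RM at -70.60° from the x-axis; with |RM| = 26.1, M = (4.687, 1.395). Then |TM| = |M − T| = 4.890.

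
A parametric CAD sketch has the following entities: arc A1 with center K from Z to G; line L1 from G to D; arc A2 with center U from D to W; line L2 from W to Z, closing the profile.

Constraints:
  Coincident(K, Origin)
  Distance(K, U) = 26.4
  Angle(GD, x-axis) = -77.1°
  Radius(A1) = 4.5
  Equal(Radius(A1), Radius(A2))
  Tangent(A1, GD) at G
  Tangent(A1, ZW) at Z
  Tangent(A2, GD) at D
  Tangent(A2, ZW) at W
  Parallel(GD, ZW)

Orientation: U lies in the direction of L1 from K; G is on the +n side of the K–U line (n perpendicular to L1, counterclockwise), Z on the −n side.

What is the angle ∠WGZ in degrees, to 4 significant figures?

71.18°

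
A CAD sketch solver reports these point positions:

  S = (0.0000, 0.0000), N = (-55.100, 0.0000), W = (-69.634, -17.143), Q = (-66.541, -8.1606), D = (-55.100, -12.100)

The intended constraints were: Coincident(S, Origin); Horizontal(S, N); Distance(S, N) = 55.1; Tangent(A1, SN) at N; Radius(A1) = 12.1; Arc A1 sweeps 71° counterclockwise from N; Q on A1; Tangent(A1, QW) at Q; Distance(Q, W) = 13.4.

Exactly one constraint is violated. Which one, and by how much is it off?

Distance(Q, W) = 13.4 — off by 3.90.

S = (0.00, 0.00) ✓; S.y = 0.00, N.y = 0.00 ✓; |SN| = 55.10 ✓; ∠(DN, NS) = 90.00° ✓; |DN| = 12.10 ✓; bearing(D→Q) − bearing(D→N) = 71.00° ✓; |DQ| = 12.10 ✓; ∠(DQ, QW) = 90.00° ✓; |QW| = 9.500 ✗.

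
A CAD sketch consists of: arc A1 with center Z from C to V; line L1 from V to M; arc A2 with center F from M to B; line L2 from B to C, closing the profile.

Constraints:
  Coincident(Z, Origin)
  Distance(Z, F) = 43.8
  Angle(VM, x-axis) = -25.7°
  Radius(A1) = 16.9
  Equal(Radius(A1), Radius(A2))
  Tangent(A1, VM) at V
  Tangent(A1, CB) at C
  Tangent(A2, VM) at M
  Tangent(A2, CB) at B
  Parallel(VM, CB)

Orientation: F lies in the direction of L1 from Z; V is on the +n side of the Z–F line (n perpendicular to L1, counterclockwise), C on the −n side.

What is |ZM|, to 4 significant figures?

46.95

The slot axis is L1's direction at -25.7°, so u = (cos -25.7°, sin -25.7°) = (0.9011, -0.4337) and n = (−sin -25.7°, cos -25.7°) = (0.4337, 0.9011). Z is at the origin and F lies 43.8 along u from Z, so F = 43.8·u = (39.47, -18.99). Tangency of A1 to both parallel lines with radius 16.9 puts V and C at Z ± 16.9·n: V = (7.329, 15.23), C = (-7.329, -15.23). Equal radii place M and B the same way about F: M = F + 16.9·n = (46.80, -3.766), B = F − 16.9·n = (32.14, -34.22). Then |ZM| = |M − Z| = 46.95.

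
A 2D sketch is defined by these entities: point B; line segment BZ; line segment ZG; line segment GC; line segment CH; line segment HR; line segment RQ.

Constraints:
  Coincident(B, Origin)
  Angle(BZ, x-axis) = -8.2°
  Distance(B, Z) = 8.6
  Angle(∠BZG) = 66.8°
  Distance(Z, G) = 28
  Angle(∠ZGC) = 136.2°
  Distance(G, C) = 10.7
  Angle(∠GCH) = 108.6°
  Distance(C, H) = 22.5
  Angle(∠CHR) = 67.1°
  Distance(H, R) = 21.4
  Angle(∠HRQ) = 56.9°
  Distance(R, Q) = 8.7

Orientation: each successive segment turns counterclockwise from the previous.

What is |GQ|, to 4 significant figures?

12.94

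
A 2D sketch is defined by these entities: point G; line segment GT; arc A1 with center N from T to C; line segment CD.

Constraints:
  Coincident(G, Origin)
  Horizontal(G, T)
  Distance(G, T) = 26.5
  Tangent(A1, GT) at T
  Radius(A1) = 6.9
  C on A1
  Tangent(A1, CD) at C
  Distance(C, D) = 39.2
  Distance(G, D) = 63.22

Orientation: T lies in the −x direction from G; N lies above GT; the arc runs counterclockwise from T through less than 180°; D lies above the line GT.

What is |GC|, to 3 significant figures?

24.6

Checks: G = (0.00, 0.00) ✓; |GT| = 26.50 ✓; |NC| = 6.900 ✓; ∠(NC, CD) = 90.00° ✓; |CD| = 39.20 ✓; |GD| = 63.22 ✓.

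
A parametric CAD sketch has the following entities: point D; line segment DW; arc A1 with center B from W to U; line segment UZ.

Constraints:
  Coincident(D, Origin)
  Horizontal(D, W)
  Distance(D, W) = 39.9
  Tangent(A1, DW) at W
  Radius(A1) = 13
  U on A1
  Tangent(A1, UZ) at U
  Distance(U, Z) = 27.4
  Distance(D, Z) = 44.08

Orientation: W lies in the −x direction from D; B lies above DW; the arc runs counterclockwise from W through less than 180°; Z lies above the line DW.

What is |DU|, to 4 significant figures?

29.17

Checks: |BU| = 13.00 ✓; ∠(BU, UZ) = 90.00° ✓; |UZ| = 27.40 ✓; |DZ| = 44.08 ✓.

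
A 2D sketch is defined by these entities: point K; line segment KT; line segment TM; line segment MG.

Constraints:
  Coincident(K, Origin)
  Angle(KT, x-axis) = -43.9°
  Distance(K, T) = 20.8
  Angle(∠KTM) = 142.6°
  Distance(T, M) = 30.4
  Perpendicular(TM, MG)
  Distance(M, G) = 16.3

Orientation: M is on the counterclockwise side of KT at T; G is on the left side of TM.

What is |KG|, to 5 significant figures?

47.067

K is at the origin; KT runs at -43.9° with length 20.8, so T = 20.8·(cos -43.9°, sin -43.9°) = (14.987, -14.423). ∠KTM = 142.6°, so TM runs at -43.9° + (180° − 142.6°) = -6.5000° from the x-axis; with |TM| = 30.4, M = T + 30.4·(cos -6.5000°, sin -6.5000°) = (45.192, -17.864). TM is perpendicular to MG; with |MG| = 16.3 on the left of TM, G = M + 16.3·(0.11320, 0.99357) = (47.037, -1.6689). Then |KG| = |G − K| = 47.067.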